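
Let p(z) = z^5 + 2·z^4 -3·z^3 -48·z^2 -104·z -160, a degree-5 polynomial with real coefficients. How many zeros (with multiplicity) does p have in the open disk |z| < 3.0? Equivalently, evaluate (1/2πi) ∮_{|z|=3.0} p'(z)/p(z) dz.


The zeros of p are: (-2 + 2i), (-2 - 2i), (-1 + 2i), (-1 - 2i), 4.
Their magnitudes are: 2.828, 2.828, 2.236, 2.236, 4.
Zeros with |z| < R = 3.0: (-2 + 2i), (-2 - 2i), (-1 + 2i), (-1 - 2i).
Count = 4.
By the argument principle, (1/2πi) ∮_{|z|=R} p'(z)/p(z) dz equals exactly this count.

Number of zeros inside |z| < 3.0: 4.


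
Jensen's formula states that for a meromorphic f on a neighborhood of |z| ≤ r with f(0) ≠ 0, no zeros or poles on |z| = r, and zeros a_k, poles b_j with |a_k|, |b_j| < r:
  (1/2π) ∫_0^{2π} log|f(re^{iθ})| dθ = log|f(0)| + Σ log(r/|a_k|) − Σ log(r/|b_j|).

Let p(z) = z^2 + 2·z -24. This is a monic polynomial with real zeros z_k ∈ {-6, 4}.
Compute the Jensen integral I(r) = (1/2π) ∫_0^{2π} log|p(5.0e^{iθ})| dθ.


Zeros: -6, 4; r = 5.0.
Inside |z| < r: 4. Outside (|z| ≥ r): -6.
p(0) = -24, so log|p(0)| = log(24) = 3.1781.
Apply Jensen: I(r) = log|p(0)| + Σ_k log(r/|z_k|), summed over zeros inside |z| < r.
  log(r/|z_k|) for z_k = 4: log(5.0/4) = 0.2231
  Outside zeros (-6) contribute nothing to the Jensen sum.
Sum over inside zeros: 0.2231.
I(r) = log|p(0)| + (inside sum) = 3.1781 + 0.2231 = 3.4012.
Note: since some zeros are outside |z| ≤ r, the simplified n·log(r) form does NOT apply — only the inside zeros contribute.

I(r) ≈ 3.4012.


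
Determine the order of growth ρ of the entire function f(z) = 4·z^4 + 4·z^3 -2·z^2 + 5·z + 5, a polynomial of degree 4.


|f(z)| ≤ Σ|c_k|·r^k = O(r^4) as r → ∞. Polynomial growth is O(e^{r^ε}) for every ε > 0 (since r^4/e^{r^ε} → 0), so ρ ≤ ε for all ε > 0, i.e. ρ = 0. Every nonconstant polynomial has order 0.
Therefore ρ = 0.

Order ρ = 0.


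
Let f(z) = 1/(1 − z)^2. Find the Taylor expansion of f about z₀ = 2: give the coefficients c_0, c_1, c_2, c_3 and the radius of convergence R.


Let w = z − z₀, so z = z₀ + w.
Then 1 − z = 1 − (z₀ + w) = (1 − z₀) − w = -1 − w.
f(z) = 1/(-1 − w)^2 = (1/(-1)^2) · (1 − w/(-1))^{−2}.
By the binomial series (1−u)^{−2} = Σ_{n≥0} C(n+1, 1) u^n for |u|<1, with u = w/(-1):
  c_n = C(n+1, 1) / (-1)^(n+2).
  c_0 = 1/(-1)^2 = 1.
  c_1 = 2/(-1)^3 = -2.
  c_2 = 3/(-1)^4 = 3.
  c_3 = 4/(-1)^5 = -4.
The series is valid for |w/d| < 1, i.e. |z − z₀| < |d|.
Radius of convergence: R = |1 − z₀| = |-1| = 1 (distance from z₀ to the singularity z = 1).

c_0 = 1, c_1 = -2, c_2 = 3, c_3 = -4; R = 1.


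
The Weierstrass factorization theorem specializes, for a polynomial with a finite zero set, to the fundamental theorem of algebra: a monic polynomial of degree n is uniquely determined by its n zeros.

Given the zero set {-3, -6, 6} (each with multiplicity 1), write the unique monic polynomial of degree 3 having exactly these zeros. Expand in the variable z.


The polynomial is p(z) = ∏_{α ∈ S} (z − α), where S = {-3, -6, 6}.
Expanding the product yields: p(z) = z^3 + 3·z^2 -36·z -108.
The resulting polynomial has degree 3 and real coefficients as required.

p(z) = z^3 + 3·z^2 -36·z -108.


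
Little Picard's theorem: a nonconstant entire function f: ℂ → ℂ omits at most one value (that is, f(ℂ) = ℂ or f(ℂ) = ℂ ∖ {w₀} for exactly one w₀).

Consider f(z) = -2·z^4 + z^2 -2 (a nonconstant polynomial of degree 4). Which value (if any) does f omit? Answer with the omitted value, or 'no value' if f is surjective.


Little Picard bounds the complement of f(ℂ) to at most one point.
For every w ∈ ℂ, the equation p(z) − w = 0 is a nonconstant polynomial in z and hence has at least one root by the fundamental theorem of algebra. So p is surjective onto ℂ, omitting no value.

Omitted value: no value.


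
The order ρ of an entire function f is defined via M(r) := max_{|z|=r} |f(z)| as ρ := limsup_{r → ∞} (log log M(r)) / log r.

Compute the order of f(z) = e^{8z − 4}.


|e^{8z − 4}| = e^{Re(8·z) + -4} ≤ e^{8|z|^1 + -4} = e^{8r^1 + -4} on |z| = r, so ρ ≤ 1. Choosing z on |z|=r so that 8·z is real positive (always possible by picking arg z appropriately) gives |f(z)| = e^{8r^1 + -4}, matching the bound. The additive constant -4 does not affect log log M(r) ~ 1·log r. Hence ρ = 1.
Therefore ρ = 1.

Order ρ = 1.


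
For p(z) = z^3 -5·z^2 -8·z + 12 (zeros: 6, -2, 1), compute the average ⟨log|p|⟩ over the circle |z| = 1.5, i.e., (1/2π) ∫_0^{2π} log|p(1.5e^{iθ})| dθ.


Zeros: -2, 1, 6; r = 1.5.
Inside |z| < r: 1. Outside (|z| ≥ r): -2, 6.
p(0) = 12, so log|p(0)| = log(12) = 2.4849.
Apply Jensen: I(r) = log|p(0)| + Σ_k log(r/|z_k|), summed over zeros inside |z| < r.
  log(r/|z_k|) for z_k = 1: log(1.5/1) = 0.4055
  Outside zeros (-2, 6) contribute nothing to the Jensen sum.
Sum over inside zeros: 0.4055.
I(r) = log|p(0)| + (inside sum) = 2.4849 + 0.4055 = 2.8904.
Note: since some zeros are outside |z| ≤ r, the simplified n·log(r) form does NOT apply — only the inside zeros contribute.

I(r) ≈ 2.8904.


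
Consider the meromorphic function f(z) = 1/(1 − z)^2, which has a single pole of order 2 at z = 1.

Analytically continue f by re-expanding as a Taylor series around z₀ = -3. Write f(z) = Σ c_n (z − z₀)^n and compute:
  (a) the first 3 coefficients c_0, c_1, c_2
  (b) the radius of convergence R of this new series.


Let w = z − z₀, so z = z₀ + w.
Then 1 − z = 1 − (z₀ + w) = (1 − z₀) − w = 4 − w.
f(z) = 1/(4 − w)^2 = (1/(4)^2) · (1 − w/(4))^{−2}.
By the binomial series (1−u)^{−2} = Σ_{n≥0} C(n+1, 1) u^n for |u|<1, with u = w/(4):
  c_n = C(n+1, 1) / (4)^(n+2).
  c_0 = 1/(4)^2 = 1/16.
  c_1 = 2/(4)^3 = 1/32.
  c_2 = 3/(4)^4 = 3/256.
The series is valid for |w/d| < 1, i.e. |z − z₀| < |d|.
Radius of convergence: R = |1 − z₀| = |4| = 4 (distance from z₀ to the singularity z = 1).

c_0 = 1/16, c_1 = 1/32, c_2 = 3/256; R = 4.


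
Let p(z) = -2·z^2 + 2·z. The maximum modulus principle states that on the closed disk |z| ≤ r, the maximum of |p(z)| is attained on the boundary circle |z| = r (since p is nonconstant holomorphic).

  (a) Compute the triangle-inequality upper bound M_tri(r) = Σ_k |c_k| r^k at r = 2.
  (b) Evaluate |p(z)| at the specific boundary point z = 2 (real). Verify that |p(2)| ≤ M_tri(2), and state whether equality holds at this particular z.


Coefficients: c_0 = 0, c_1 = 2, c_2 = -2. Radius r = 2.
Part (a). Triangle bound: M_tri(r) = Σ_k |c_k| r^k
  = |0|·2^0 + |2|·2^1 + |-2|·2^2
  = 0 + 4 + 8 = 12.
This bounds M(r) := max_{|z|=r} |p(z)| from above; equality holds iff all terms c_k z^k can be made to align in phase at a single z on |z|=r.
Part (b). At z = 2 (real, on the circle |z| = r):
  p(2) = (0)·2^0 + (2)·2^1 + (-2)·2^2 = -4.
  |p(2)| = 4.
Check: |p(2)| = 4 ≤ 12 = M_tri(2). ✓ Equality does not hold at z = 2 (the coefficients have mixed signs, so the terms do not all align in phase there).

M_tri(2) = 12; |p(2)| = 4; equality at z=2: no.


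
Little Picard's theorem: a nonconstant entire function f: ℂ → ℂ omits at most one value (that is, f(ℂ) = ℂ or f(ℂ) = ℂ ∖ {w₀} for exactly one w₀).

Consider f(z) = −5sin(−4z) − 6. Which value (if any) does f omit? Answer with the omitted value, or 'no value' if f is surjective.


Little Picard bounds the complement of f(ℂ) to at most one point.
sin is entire and surjective onto ℂ: for every w ∈ ℂ, sin(ζ) = w has a solution ζ ∈ ℂ (e.g., via the complex inverse arcsin). With ζ = −4z this gives z = ζ/(-4). Then -5·sin(−4z) takes every value in -5·ℂ = ℂ, and adding -6 is a bijection of ℂ. So f is surjective and omits no value. (Note: only on the real line is sin bounded by [−1, 1].)

Omitted value: no value.


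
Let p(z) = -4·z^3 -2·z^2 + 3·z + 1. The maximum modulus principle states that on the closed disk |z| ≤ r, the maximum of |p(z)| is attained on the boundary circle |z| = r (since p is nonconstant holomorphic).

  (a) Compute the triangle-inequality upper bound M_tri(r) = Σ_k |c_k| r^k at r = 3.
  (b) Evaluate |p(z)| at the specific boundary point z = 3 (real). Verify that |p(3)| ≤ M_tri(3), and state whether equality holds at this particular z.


Coefficients: c_0 = 1, c_1 = 3, c_2 = -2, c_3 = -4. Radius r = 3.
Part (a). Triangle bound: M_tri(r) = Σ_k |c_k| r^k
  = |1|·3^0 + |3|·3^1 + |-2|·3^2 + |-4|·3^3
  = 1 + 9 + 18 + 108 = 136.
This bounds M(r) := max_{|z|=r} |p(z)| from above; equality holds iff all terms c_k z^k can be made to align in phase at a single z on |z|=r.
Part (b). At z = 3 (real, on the circle |z| = r):
  p(3) = (1)·3^0 + (3)·3^1 + (-2)·3^2 + (-4)·3^3 = -116.
  |p(3)| = 116.
Check: |p(3)| = 116 ≤ 136 = M_tri(3). ✓ Equality does not hold at z = 3 (the coefficients have mixed signs, so the terms do not all align in phase there).

M_tri(3) = 136; |p(3)| = 116; equality at z=3: no.


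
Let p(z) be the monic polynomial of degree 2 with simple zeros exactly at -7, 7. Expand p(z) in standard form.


The polynomial is p(z) = ∏_{α ∈ S} (z − α), where S = {-7, 7}.
Expanding the product yields: p(z) = z^2 -49.
The resulting polynomial has degree 2 and real coefficients as required.

p(z) = z^2 -49.


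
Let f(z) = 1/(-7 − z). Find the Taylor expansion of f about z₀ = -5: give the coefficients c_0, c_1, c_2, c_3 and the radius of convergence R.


Let w = z − z₀, so z = z₀ + w.
Then -7 − z = -7 − (z₀ + w) = (-7 − z₀) − w = -2 − w.
f(z) = 1/(-2 − w) = (1/(-2)) · 1/(1 − w/(-2)) = Σ_{n≥0} w^n / (-2)^(n+1).
So c_n = 1/(-2)^(n+1):
  c_0 = 1/(-2)^1 = -1/2.
  c_1 = 1/(-2)^2 = 1/4.
  c_2 = 1/(-2)^3 = -1/8.
  c_3 = 1/(-2)^4 = 1/16.
The series is valid for |w/d| < 1, i.e. |z − z₀| < |d|.
Radius of convergence: R = |-7 − z₀| = |-2| = 2 (distance from z₀ to the singularity z = -7).

c_0 = -1/2, c_1 = 1/4, c_2 = -1/8, c_3 = 1/16; R = 2.


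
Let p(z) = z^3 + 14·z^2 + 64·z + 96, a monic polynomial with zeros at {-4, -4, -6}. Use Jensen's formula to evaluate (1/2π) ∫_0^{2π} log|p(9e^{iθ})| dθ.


Zeros: -6, -4, -4; r = 9.
Inside |z| < r: -6, -4, -4. Outside (|z| ≥ r): ∅.
p(0) = 96, so log|p(0)| = log(96) = 4.5643.
Apply Jensen: I(r) = log|p(0)| + Σ_k log(r/|z_k|), summed over zeros inside |z| < r.
  log(r/|z_k|) for z_k = -4: log(9/4) = 0.8109
  log(r/|z_k|) for z_k = -4: log(9/4) = 0.8109
  log(r/|z_k|) for z_k = -6: log(9/6) = 0.4055
Sum over inside zeros: 2.0273.
I(r) = log|p(0)| + (inside sum) = 4.5643 + 2.0273 = 6.5917.
Closed form (all zeros inside, monic): I(r) = n·log(r) = 3·log(9) = 6.5917. ✓

I(r) ≈ 6.5917.


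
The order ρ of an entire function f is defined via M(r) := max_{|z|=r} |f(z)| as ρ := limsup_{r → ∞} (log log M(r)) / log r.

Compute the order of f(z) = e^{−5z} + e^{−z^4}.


Each summand is entire of order 1 and 4 respectively (as in the single-exponential case). The order of a sum is at most the max of the orders, so ρ ≤ 4. For the lower bound: on |z|=r choose arg z so that -1z^4 is real positive; then |e^{-1z^4}| = e^{1r^4} while |e^{-5z}| ≤ e^{5r^1} = o(e^{1r^4}). So |f| ≥ e^{1r^4}(1 − o(1)) and ρ ≥ 4. Hence ρ = max(1, 4) = 4.
Therefore ρ = 4.

Order ρ = 4.


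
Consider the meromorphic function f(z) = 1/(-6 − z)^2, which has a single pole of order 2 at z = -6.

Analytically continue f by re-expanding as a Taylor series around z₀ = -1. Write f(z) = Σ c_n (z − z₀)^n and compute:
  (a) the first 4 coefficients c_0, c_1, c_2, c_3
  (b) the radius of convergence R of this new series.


Let w = z − z₀, so z = z₀ + w.
Then -6 − z = -6 − (z₀ + w) = (-6 − z₀) − w = -5 − w.
f(z) = 1/(-5 − w)^2 = (1/(-5)^2) · (1 − w/(-5))^{−2}.
By the binomial series (1−u)^{−2} = Σ_{n≥0} C(n+1, 1) u^n for |u|<1, with u = w/(-5):
  c_n = C(n+1, 1) / (-5)^(n+2).
  c_0 = 1/(-5)^2 = 1/25.
  c_1 = 2/(-5)^3 = -2/125.
  c_2 = 3/(-5)^4 = 3/625.
  c_3 = 4/(-5)^5 = -4/3125.
The series is valid for |w/d| < 1, i.e. |z − z₀| < |d|.
Radius of convergence: R = |-6 − z₀| = |-5| = 5 (distance from z₀ to the singularity z = -6).

c_0 = 1/25, c_1 = -2/125, c_2 = 3/625, c_3 = -4/3125; R = 5.


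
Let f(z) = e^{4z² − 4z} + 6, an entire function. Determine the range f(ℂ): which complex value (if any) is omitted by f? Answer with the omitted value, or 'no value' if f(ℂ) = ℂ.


Little Picard bounds the complement of f(ℂ) to at most one point.
The exponent g(z) = 4z² − 4z is a nonconstant polynomial, hence surjective onto ℂ. So e^{g(z)} takes every value in {e^w : w ∈ ℂ} = ℂ ∖ {0}. Adding 6 shifts the range to ℂ ∖ {6}. f omits exactly 6.

Omitted value: 6.


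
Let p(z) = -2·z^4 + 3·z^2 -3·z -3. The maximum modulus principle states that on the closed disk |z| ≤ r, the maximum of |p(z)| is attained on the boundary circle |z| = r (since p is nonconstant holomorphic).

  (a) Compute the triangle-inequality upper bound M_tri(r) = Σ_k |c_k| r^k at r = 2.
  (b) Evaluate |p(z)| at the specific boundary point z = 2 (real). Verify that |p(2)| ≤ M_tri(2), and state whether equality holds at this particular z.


Coefficients: c_0 = -3, c_1 = -3, c_2 = 3, c_3 = 0, c_4 = -2. Radius r = 2.
Part (a). Triangle bound: M_tri(r) = Σ_k |c_k| r^k
  = |-3|·2^0 + |-3|·2^1 + |3|·2^2 + |0|·2^3 + |-2|·2^4
  = 3 + 6 + 12 + 0 + 32 = 53.
This bounds M(r) := max_{|z|=r} |p(z)| from above; equality holds iff all terms c_k z^k can be made to align in phase at a single z on |z|=r.
Part (b). At z = 2 (real, on the circle |z| = r):
  p(2) = (-3)·2^0 + (-3)·2^1 + (3)·2^2 + (0)·2^3 + (-2)·2^4 = -29.
  |p(2)| = 29.
Check: |p(2)| = 29 ≤ 53 = M_tri(2). ✓ Equality does not hold at z = 2 (the coefficients have mixed signs, so the terms do not all align in phase there).

M_tri(2) = 53; |p(2)| = 29; equality at z=2: no.


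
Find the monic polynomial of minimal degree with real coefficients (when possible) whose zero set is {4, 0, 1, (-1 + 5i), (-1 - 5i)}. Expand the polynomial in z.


The polynomial is p(z) = ∏_{α ∈ S} (z − α), where S = {4, 0, 1, (-1 + 5i), (-1 - 5i)}.
Expanding the product yields: p(z) = z^5 -3·z^4 + 20·z^3 -122·z^2 + 104·z.
Note conjugate pairs combine to real quadratics: (z − (-1+5i))(z − (-1−5i)) = z² + 2z + 26.
The resulting polynomial has degree 5 and real coefficients as required.

p(z) = z^5 -3·z^4 + 20·z^3 -122·z^2 + 104·z.


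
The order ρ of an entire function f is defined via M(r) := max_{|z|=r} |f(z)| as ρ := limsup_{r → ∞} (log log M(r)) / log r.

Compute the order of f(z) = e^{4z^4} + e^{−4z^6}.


Each summand is entire of order 4 and 6 respectively (as in the single-exponential case). The order of a sum is at most the max of the orders, so ρ ≤ 6. For the lower bound: on |z|=r choose arg z so that -4z^6 is real positive; then |e^{-4z^6}| = e^{4r^6} while |e^{4z^4}| ≤ e^{4r^4} = o(e^{4r^6}). So |f| ≥ e^{4r^6}(1 − o(1)) and ρ ≥ 6. Hence ρ = max(4, 6) = 6.
Therefore ρ = 6.

Order ρ = 6.


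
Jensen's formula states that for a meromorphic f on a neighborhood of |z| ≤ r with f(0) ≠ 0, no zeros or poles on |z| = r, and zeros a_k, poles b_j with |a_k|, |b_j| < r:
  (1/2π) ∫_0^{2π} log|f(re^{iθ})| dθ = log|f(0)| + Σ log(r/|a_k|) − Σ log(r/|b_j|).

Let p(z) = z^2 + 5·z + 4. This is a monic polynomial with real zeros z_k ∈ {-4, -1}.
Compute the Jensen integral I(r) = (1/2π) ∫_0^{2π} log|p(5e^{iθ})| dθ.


Zeros: -4, -1; r = 5.
Inside |z| < r: -4, -1. Outside (|z| ≥ r): ∅.
p(0) = 4, so log|p(0)| = log(4) = 1.3863.
Apply Jensen: I(r) = log|p(0)| + Σ_k log(r/|z_k|), summed over zeros inside |z| < r.
  log(r/|z_k|) for z_k = -4: log(5/4) = 0.2231
  log(r/|z_k|) for z_k = -1: log(5/1) = 1.6094
Sum over inside zeros: 1.8326.
I(r) = log|p(0)| + (inside sum) = 1.3863 + 1.8326 = 3.2189.
Closed form (all zeros inside, monic): I(r) = n·log(r) = 2·log(5) = 3.2189. ✓

I(r) ≈ 3.2189.


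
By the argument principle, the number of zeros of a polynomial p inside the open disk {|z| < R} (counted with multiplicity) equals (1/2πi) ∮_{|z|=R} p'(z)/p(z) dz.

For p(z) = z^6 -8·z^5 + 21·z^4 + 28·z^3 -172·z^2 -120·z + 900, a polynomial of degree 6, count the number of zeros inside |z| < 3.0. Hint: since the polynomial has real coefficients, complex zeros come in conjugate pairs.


The zeros of p are: (-2 + 1i), (-2 - 1i), (3 + 1i), (3 - 1i), (3 + 3i), (3 - 3i).
Their magnitudes are: 2.236, 2.236, 3.162, 3.162, 4.243, 4.243.
Zeros with |z| < R = 3.0: (-2 + 1i), (-2 - 1i).
Count = 2.
By the argument principle, (1/2πi) ∮_{|z|=R} p'(z)/p(z) dz equals exactly this count.

Number of zeros inside |z| < 3.0: 2.


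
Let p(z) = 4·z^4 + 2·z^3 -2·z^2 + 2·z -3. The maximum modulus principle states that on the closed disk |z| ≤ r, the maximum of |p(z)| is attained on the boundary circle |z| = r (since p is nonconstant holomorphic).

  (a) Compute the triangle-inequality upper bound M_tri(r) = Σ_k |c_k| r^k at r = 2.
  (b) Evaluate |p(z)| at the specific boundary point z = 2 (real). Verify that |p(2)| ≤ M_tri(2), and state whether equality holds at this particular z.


Coefficients: c_0 = -3, c_1 = 2, c_2 = -2, c_3 = 2, c_4 = 4. Radius r = 2.
Part (a). Triangle bound: M_tri(r) = Σ_k |c_k| r^k
  = |-3|·2^0 + |2|·2^1 + |-2|·2^2 + |2|·2^3 + |4|·2^4
  = 3 + 4 + 8 + 16 + 64 = 95.
This bounds M(r) := max_{|z|=r} |p(z)| from above; equality holds iff all terms c_k z^k can be made to align in phase at a single z on |z|=r.
Part (b). At z = 2 (real, on the circle |z| = r):
  p(2) = (-3)·2^0 + (2)·2^1 + (-2)·2^2 + (2)·2^3 + (4)·2^4 = 73.
  |p(2)| = 73.
Check: |p(2)| = 73 ≤ 95 = M_tri(2). ✓ Equality does not hold at z = 2 (the coefficients have mixed signs, so the terms do not all align in phase there).

M_tri(2) = 95; |p(2)| = 73; equality at z=2: no.


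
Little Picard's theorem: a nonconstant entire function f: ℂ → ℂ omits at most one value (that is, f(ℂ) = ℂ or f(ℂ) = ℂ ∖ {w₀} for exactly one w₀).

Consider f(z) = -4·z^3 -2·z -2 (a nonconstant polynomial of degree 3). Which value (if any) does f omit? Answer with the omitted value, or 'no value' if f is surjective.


Little Picard bounds the complement of f(ℂ) to at most one point.
For every w ∈ ℂ, the equation p(z) − w = 0 is a nonconstant polynomial in z and hence has at least one root by the fundamental theorem of algebra. So p is surjective onto ℂ, omitting no value.

Omitted value: no value.


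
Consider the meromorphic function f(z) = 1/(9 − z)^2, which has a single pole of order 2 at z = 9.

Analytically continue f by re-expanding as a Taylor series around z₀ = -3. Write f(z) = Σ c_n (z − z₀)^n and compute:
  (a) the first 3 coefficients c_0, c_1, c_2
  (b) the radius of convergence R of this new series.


Let w = z − z₀, so z = z₀ + w.
Then 9 − z = 9 − (z₀ + w) = (9 − z₀) − w = 12 − w.
f(z) = 1/(12 − w)^2 = (1/(12)^2) · (1 − w/(12))^{−2}.
By the binomial series (1−u)^{−2} = Σ_{n≥0} C(n+1, 1) u^n for |u|<1, with u = w/(12):
  c_n = C(n+1, 1) / (12)^(n+2).
  c_0 = 1/(12)^2 = 1/144.
  c_1 = 2/(12)^3 = 1/864.
  c_2 = 3/(12)^4 = 1/6912.
The series is valid for |w/d| < 1, i.e. |z − z₀| < |d|.
Radius of convergence: R = |9 − z₀| = |12| = 12 (distance from z₀ to the singularity z = 9).

c_0 = 1/144, c_1 = 1/864, c_2 = 1/6912; R = 12.


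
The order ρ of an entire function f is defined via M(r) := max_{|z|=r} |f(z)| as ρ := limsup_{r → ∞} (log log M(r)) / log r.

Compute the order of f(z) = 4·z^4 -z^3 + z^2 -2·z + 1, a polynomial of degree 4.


|f(z)| ≤ Σ|c_k|·r^k = O(r^4) as r → ∞. Polynomial growth is O(e^{r^ε}) for every ε > 0 (since r^4/e^{r^ε} → 0), so ρ ≤ ε for all ε > 0, i.e. ρ = 0. Every nonconstant polynomial has order 0.
Therefore ρ = 0.

Order ρ = 0.


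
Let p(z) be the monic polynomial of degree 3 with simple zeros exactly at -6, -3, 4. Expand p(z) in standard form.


The polynomial is p(z) = ∏_{α ∈ S} (z − α), where S = {-6, -3, 4}.
Expanding the product yields: p(z) = z^3 + 5·z^2 -18·z -72.
The resulting polynomial has degree 3 and real coefficients as required.

p(z) = z^3 + 5·z^2 -18·z -72.


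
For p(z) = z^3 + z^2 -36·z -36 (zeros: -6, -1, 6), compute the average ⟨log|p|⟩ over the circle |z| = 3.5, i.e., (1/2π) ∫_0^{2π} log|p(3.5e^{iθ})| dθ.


Zeros: -6, -1, 6; r = 3.5.
Inside |z| < r: -1. Outside (|z| ≥ r): -6, 6.
p(0) = -36, so log|p(0)| = log(36) = 3.5835.
Apply Jensen: I(r) = log|p(0)| + Σ_k log(r/|z_k|), summed over zeros inside |z| < r.
  log(r/|z_k|) for z_k = -1: log(3.5/1) = 1.2528
  Outside zeros (-6, 6) contribute nothing to the Jensen sum.
Sum over inside zeros: 1.2528.
I(r) = log|p(0)| + (inside sum) = 3.5835 + 1.2528 = 4.8363.
Note: since some zeros are outside |z| ≤ r, the simplified n·log(r) form does NOT apply — only the inside zeros contribute.

I(r) ≈ 4.8363.


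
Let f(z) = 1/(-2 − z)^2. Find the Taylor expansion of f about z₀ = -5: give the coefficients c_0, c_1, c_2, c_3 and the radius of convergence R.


Let w = z − z₀, so z = z₀ + w.
Then -2 − z = -2 − (z₀ + w) = (-2 − z₀) − w = 3 − w.
f(z) = 1/(3 − w)^2 = (1/(3)^2) · (1 − w/(3))^{−2}.
By the binomial series (1−u)^{−2} = Σ_{n≥0} C(n+1, 1) u^n for |u|<1, with u = w/(3):
  c_n = C(n+1, 1) / (3)^(n+2).
  c_0 = 1/(3)^2 = 1/9.
  c_1 = 2/(3)^3 = 2/27.
  c_2 = 3/(3)^4 = 1/27.
  c_3 = 4/(3)^5 = 4/243.
The series is valid for |w/d| < 1, i.e. |z − z₀| < |d|.
Radius of convergence: R = |-2 − z₀| = |3| = 3 (distance from z₀ to the singularity z = -2).

c_0 = 1/9, c_1 = 2/27, c_2 = 1/27, c_3 = 4/243; R = 3.


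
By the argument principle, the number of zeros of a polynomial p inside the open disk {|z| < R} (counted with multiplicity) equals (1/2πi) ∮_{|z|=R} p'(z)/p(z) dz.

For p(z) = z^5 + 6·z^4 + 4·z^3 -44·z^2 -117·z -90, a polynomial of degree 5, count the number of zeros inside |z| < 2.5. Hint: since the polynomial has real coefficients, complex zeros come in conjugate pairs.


The zeros of p are: 3, -2, -3, (-2 + 1i), (-2 - 1i).
Their magnitudes are: 3, 2, 3, 2.236, 2.236.
Zeros with |z| < R = 2.5: -2, (-2 + 1i), (-2 - 1i).
Count = 3.
By the argument principle, (1/2πi) ∮_{|z|=R} p'(z)/p(z) dz equals exactly this count.

Number of zeros inside |z| < 2.5: 3.


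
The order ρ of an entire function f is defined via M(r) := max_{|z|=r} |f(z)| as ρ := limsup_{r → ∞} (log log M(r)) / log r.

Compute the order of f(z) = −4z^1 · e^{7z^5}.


M(r) = max_{|z|=r} |-4|·|z|^1·|e^{7z^5}| = 4·r^1 · e^{7r^5} (the factors attain their maxima compatibly on |z|=r). Then log M(r) = log 4 + 1·log r + 7r^5, dominated by the last term, so log log M(r) ~ 5·log r. The polynomial factor -4z^1 contributes only a log r term and does not affect the order. ρ = 5.
Therefore ρ = 5.

Order ρ = 5.


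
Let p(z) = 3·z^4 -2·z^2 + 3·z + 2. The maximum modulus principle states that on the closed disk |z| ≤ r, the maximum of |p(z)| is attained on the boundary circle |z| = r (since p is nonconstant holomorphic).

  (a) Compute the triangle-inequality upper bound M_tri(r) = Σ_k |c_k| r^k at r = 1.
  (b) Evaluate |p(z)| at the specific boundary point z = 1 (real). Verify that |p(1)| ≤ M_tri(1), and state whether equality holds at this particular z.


Coefficients: c_0 = 2, c_1 = 3, c_2 = -2, c_3 = 0, c_4 = 3. Radius r = 1.
Part (a). Triangle bound: M_tri(r) = Σ_k |c_k| r^k
  = |2|·1^0 + |3|·1^1 + |-2|·1^2 + |0|·1^3 + |3|·1^4
  = 2 + 3 + 2 + 0 + 3 = 10.
This bounds M(r) := max_{|z|=r} |p(z)| from above; equality holds iff all terms c_k z^k can be made to align in phase at a single z on |z|=r.
Part (b). At z = 1 (real, on the circle |z| = r):
  p(1) = (2)·1^0 + (3)·1^1 + (-2)·1^2 + (0)·1^3 + (3)·1^4 = 6.
  |p(1)| = 6.
Check: |p(1)| = 6 ≤ 10 = M_tri(1). ✓ Equality does not hold at z = 1 (the coefficients have mixed signs, so the terms do not all align in phase there).

M_tri(1) = 10; |p(1)| = 6; equality at z=1: no.


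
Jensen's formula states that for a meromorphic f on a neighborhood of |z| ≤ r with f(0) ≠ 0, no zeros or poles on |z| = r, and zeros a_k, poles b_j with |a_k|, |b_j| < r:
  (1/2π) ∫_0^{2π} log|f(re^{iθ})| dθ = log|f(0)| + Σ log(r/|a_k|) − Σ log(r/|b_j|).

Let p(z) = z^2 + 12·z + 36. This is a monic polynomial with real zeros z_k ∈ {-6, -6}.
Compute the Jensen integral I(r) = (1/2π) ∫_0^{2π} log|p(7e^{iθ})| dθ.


Zeros: -6, -6; r = 7.
Inside |z| < r: -6, -6. Outside (|z| ≥ r): ∅.
p(0) = 36, so log|p(0)| = log(36) = 3.5835.
Apply Jensen: I(r) = log|p(0)| + Σ_k log(r/|z_k|), summed over zeros inside |z| < r.
  log(r/|z_k|) for z_k = -6: log(7/6) = 0.1542
  log(r/|z_k|) for z_k = -6: log(7/6) = 0.1542
Sum over inside zeros: 0.3083.
I(r) = log|p(0)| + (inside sum) = 3.5835 + 0.3083 = 3.8918.
Closed form (all zeros inside, monic): I(r) = n·log(r) = 2·log(7) = 3.8918. ✓

I(r) ≈ 3.8918.


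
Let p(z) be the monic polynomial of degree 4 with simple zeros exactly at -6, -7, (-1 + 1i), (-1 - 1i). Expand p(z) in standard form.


The polynomial is p(z) = ∏_{α ∈ S} (z − α), where S = {-6, -7, (-1 + 1i), (-1 - 1i)}.
Expanding the product yields: p(z) = z^4 + 15·z^3 + 70·z^2 + 110·z + 84.
Note conjugate pairs combine to real quadratics: (z − (-1+1i))(z − (-1−1i)) = z² + 2z + 2.
The resulting polynomial has degree 4 and real coefficients as required.

p(z) = z^4 + 15·z^3 + 70·z^2 + 110·z + 84.


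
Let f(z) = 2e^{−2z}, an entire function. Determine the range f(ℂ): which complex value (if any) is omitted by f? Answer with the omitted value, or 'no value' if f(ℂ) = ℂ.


Little Picard bounds the complement of f(ℂ) to at most one point.
e^{−2z} is never zero on ℂ, so 2·e^{−2z} takes every value in ℂ ∖ {0}. Adding 0 shifts the range to ℂ ∖ {0}. Thus f omits exactly the value 0.

Omitted value: 0.


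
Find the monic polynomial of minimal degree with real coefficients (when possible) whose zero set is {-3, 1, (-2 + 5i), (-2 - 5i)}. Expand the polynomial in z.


The polynomial is p(z) = ∏_{α ∈ S} (z − α), where S = {-3, 1, (-2 + 5i), (-2 - 5i)}.
Expanding the product yields: p(z) = z^4 + 6·z^3 + 34·z^2 + 46·z -87.
Note conjugate pairs combine to real quadratics: (z − (-2+5i))(z − (-2−5i)) = z² + 4z + 29.
The resulting polynomial has degree 4 and real coefficients as required.

p(z) = z^4 + 6·z^3 + 34·z^2 + 46·z -87.


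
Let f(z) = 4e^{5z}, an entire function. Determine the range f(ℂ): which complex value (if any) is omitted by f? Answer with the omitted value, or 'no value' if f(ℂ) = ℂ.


Little Picard bounds the complement of f(ℂ) to at most one point.
e^{5z} is never zero on ℂ, so 4·e^{5z} takes every value in ℂ ∖ {0}. Adding 0 shifts the range to ℂ ∖ {0}. Thus f omits exactly the value 0.

Omitted value: 0.


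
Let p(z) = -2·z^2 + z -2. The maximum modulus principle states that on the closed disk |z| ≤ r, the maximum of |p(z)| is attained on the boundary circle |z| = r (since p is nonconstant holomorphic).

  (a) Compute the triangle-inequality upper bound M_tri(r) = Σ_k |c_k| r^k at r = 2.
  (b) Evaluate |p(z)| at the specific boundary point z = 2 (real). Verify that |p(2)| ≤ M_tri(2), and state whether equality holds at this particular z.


Coefficients: c_0 = -2, c_1 = 1, c_2 = -2. Radius r = 2.
Part (a). Triangle bound: M_tri(r) = Σ_k |c_k| r^k
  = |-2|·2^0 + |1|·2^1 + |-2|·2^2
  = 2 + 2 + 8 = 12.
This bounds M(r) := max_{|z|=r} |p(z)| from above; equality holds iff all terms c_k z^k can be made to align in phase at a single z on |z|=r.
Part (b). At z = 2 (real, on the circle |z| = r):
  p(2) = (-2)·2^0 + (1)·2^1 + (-2)·2^2 = -8.
  |p(2)| = 8.
Check: |p(2)| = 8 ≤ 12 = M_tri(2). ✓ Equality does not hold at z = 2 (the coefficients have mixed signs, so the terms do not all align in phase there).

M_tri(2) = 12; |p(2)| = 8; equality at z=2: no.


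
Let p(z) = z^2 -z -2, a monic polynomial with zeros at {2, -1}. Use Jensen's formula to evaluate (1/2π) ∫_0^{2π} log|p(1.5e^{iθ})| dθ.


Zeros: -1, 2; r = 1.5.
Inside |z| < r: -1. Outside (|z| ≥ r): 2.
p(0) = -2, so log|p(0)| = log(2) = 0.6931.
Apply Jensen: I(r) = log|p(0)| + Σ_k log(r/|z_k|), summed over zeros inside |z| < r.
  log(r/|z_k|) for z_k = -1: log(1.5/1) = 0.4055
  Outside zeros (2) contribute nothing to the Jensen sum.
Sum over inside zeros: 0.4055.
I(r) = log|p(0)| + (inside sum) = 0.6931 + 0.4055 = 1.0986.
Note: since some zeros are outside |z| ≤ r, the simplified n·log(r) form does NOT apply — only the inside zeros contribute.

I(r) ≈ 1.0986.


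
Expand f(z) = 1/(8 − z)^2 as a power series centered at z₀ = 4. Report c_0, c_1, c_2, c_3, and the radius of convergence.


Let w = z − z₀, so z = z₀ + w.
Then 8 − z = 8 − (z₀ + w) = (8 − z₀) − w = 4 − w.
f(z) = 1/(4 − w)^2 = (1/(4)^2) · (1 − w/(4))^{−2}.
By the binomial series (1−u)^{−2} = Σ_{n≥0} C(n+1, 1) u^n for |u|<1, with u = w/(4):
  c_n = C(n+1, 1) / (4)^(n+2).
  c_0 = 1/(4)^2 = 1/16.
  c_1 = 2/(4)^3 = 1/32.
  c_2 = 3/(4)^4 = 3/256.
  c_3 = 4/(4)^5 = 1/256.
The series is valid for |w/d| < 1, i.e. |z − z₀| < |d|.
Radius of convergence: R = |8 − z₀| = |4| = 4 (distance from z₀ to the singularity z = 8).

c_0 = 1/16, c_1 = 1/32, c_2 = 3/256, c_3 = 1/256; R = 4.


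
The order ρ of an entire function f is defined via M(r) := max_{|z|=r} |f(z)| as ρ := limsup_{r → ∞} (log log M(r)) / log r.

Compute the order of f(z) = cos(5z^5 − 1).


Write cos(w) = (e^{iw} ± e^{−iw})/(2 or 2i), so |cos(w)| ≤ e^{|w|}. With w = 5z^5 − 1, |w| ≤ 5r^5 + 1 on |z|=r, giving M(r) ≤ e^{5r^5 + 1} and ρ ≤ 5. For the lower bound, choose z on |z|=r with 5z^5 purely imaginary of modulus 5r^5; then |cos(5z^5 − 1)| grows like e^{5r^5}/2, so ρ ≥ 5. Hence ρ = 5.
Therefore ρ = 5.

Order ρ = 5.


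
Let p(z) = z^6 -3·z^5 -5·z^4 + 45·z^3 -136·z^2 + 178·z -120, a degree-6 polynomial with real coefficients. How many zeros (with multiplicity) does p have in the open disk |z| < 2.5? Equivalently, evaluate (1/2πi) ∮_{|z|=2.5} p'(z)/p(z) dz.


The zeros of p are: -4, (1 + 2i), (1 - 2i), (1 + 1i), (1 - 1i), 3.
Their magnitudes are: 4, 2.236, 2.236, 1.414, 1.414, 3.
Zeros with |z| < R = 2.5: (1 + 2i), (1 - 2i), (1 + 1i), (1 - 1i).
Count = 4.
By the argument principle, (1/2πi) ∮_{|z|=R} p'(z)/p(z) dz equals exactly this count.

Number of zeros inside |z| < 2.5: 4.


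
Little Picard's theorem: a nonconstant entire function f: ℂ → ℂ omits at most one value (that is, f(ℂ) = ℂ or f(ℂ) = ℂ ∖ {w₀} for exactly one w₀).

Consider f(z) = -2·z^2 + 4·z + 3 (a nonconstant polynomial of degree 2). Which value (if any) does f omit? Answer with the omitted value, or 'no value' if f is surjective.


Little Picard bounds the complement of f(ℂ) to at most one point.
For every w ∈ ℂ, the equation p(z) − w = 0 is a nonconstant polynomial in z and hence has at least one root by the fundamental theorem of algebra. So p is surjective onto ℂ, omitting no value.

Omitted value: no value.


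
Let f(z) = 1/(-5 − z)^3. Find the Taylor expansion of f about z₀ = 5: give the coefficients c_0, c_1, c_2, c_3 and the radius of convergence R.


Let w = z − z₀, so z = z₀ + w.
Then -5 − z = -5 − (z₀ + w) = (-5 − z₀) − w = -10 − w.
f(z) = 1/(-10 − w)^3 = (1/(-10)^3) · (1 − w/(-10))^{−3}.
By the binomial series (1−u)^{−3} = Σ_{n≥0} C(n+2, 2) u^n for |u|<1, with u = w/(-10):
  c_n = C(n+2, 2) / (-10)^(n+3).
  c_0 = 1/(-10)^3 = -1/1000.
  c_1 = 3/(-10)^4 = 3/10000.
  c_2 = 6/(-10)^5 = -3/50000.
  c_3 = 10/(-10)^6 = 1/100000.
The series is valid for |w/d| < 1, i.e. |z − z₀| < |d|.
Radius of convergence: R = |-5 − z₀| = |-10| = 10 (distance from z₀ to the singularity z = -5).

c_0 = -1/1000, c_1 = 3/10000, c_2 = -3/50000, c_3 = 1/100000; R = 10.


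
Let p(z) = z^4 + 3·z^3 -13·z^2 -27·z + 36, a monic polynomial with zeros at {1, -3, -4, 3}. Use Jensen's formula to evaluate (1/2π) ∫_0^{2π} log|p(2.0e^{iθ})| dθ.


Zeros: -4, -3, 1, 3; r = 2.0.
Inside |z| < r: 1. Outside (|z| ≥ r): -4, -3, 3.
p(0) = 36, so log|p(0)| = log(36) = 3.5835.
Apply Jensen: I(r) = log|p(0)| + Σ_k log(r/|z_k|), summed over zeros inside |z| < r.
  log(r/|z_k|) for z_k = 1: log(2.0/1) = 0.6931
  Outside zeros (-4, -3, 3) contribute nothing to the Jensen sum.
Sum over inside zeros: 0.6931.
I(r) = log|p(0)| + (inside sum) = 3.5835 + 0.6931 = 4.2767.
Note: since some zeros are outside |z| ≤ r, the simplified n·log(r) form does NOT apply — only the inside zeros contribute.

I(r) ≈ 4.2767.


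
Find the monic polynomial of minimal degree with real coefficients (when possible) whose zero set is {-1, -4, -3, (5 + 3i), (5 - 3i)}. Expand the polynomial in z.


The polynomial is p(z) = ∏_{α ∈ S} (z − α), where S = {-1, -4, -3, (5 + 3i), (5 - 3i)}.
Expanding the product yields: p(z) = z^5 -2·z^4 -27·z^3 + 94·z^2 + 526·z + 408.
Note conjugate pairs combine to real quadratics: (z − (5+3i))(z − (5−3i)) = z² − 10z + 34.
The resulting polynomial has degree 5 and real coefficients as required.

p(z) = z^5 -2·z^4 -27·z^3 + 94·z^2 + 526·z + 408.


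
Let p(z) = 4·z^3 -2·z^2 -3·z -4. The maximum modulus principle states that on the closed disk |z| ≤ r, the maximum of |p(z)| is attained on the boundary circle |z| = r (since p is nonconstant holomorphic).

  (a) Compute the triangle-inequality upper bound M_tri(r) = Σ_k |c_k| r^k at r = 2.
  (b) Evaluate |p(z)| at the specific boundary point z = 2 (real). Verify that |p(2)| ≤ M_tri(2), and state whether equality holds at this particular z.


Coefficients: c_0 = -4, c_1 = -3, c_2 = -2, c_3 = 4. Radius r = 2.
Part (a). Triangle bound: M_tri(r) = Σ_k |c_k| r^k
  = |-4|·2^0 + |-3|·2^1 + |-2|·2^2 + |4|·2^3
  = 4 + 6 + 8 + 32 = 50.
This bounds M(r) := max_{|z|=r} |p(z)| from above; equality holds iff all terms c_k z^k can be made to align in phase at a single z on |z|=r.
Part (b). At z = 2 (real, on the circle |z| = r):
  p(2) = (-4)·2^0 + (-3)·2^1 + (-2)·2^2 + (4)·2^3 = 14.
  |p(2)| = 14.
Check: |p(2)| = 14 ≤ 50 = M_tri(2). ✓ Equality does not hold at z = 2 (the coefficients have mixed signs, so the terms do not all align in phase there).

M_tri(2) = 50; |p(2)| = 14; equality at z=2: no.


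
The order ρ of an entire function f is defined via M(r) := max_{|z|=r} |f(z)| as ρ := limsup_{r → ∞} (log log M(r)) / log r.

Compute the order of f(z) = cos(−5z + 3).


cos(w) is a linear combination of e^{iw} and e^{−iw} (or e^w, e^{−w} in the hyperbolic case), so |cos(w)| ≤ e^{|w|}. With w = −5z + 3, |w| ≤ 5|z| + 3 = 5r + 3 on |z| = r, giving M(r) ≤ e^{5r + 3}, so ρ ≤ 1. On a suitable ray (z = it for sin/cos; z = t for sinh/cosh, t real → ∞), |cos(−5z + 3)| grows like e^{5|t|}/2, so ρ ≥ 1. Hence ρ = 1.
Therefore ρ = 1.

Order ρ = 1.


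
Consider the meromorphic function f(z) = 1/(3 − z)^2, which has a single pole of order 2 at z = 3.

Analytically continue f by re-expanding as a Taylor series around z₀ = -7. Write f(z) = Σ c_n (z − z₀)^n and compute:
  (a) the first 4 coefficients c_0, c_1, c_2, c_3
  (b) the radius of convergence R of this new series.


Let w = z − z₀, so z = z₀ + w.
Then 3 − z = 3 − (z₀ + w) = (3 − z₀) − w = 10 − w.
f(z) = 1/(10 − w)^2 = (1/(10)^2) · (1 − w/(10))^{−2}.
By the binomial series (1−u)^{−2} = Σ_{n≥0} C(n+1, 1) u^n for |u|<1, with u = w/(10):
  c_n = C(n+1, 1) / (10)^(n+2).
  c_0 = 1/(10)^2 = 1/100.
  c_1 = 2/(10)^3 = 1/500.
  c_2 = 3/(10)^4 = 3/10000.
  c_3 = 4/(10)^5 = 1/25000.
The series is valid for |w/d| < 1, i.e. |z − z₀| < |d|.
Radius of convergence: R = |3 − z₀| = |10| = 10 (distance from z₀ to the singularity z = 3).

c_0 = 1/100, c_1 = 1/500, c_2 = 3/10000, c_3 = 1/25000; R = 10.


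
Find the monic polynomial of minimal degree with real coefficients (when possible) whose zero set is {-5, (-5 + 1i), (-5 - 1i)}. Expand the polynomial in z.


The polynomial is p(z) = ∏_{α ∈ S} (z − α), where S = {-5, (-5 + 1i), (-5 - 1i)}.
Expanding the product yields: p(z) = z^3 + 15·z^2 + 76·z + 130.
Note conjugate pairs combine to real quadratics: (z − (-5+1i))(z − (-5−1i)) = z² + 10z + 26.
The resulting polynomial has degree 3 and real coefficients as required.

p(z) = z^3 + 15·z^2 + 76·z + 130.


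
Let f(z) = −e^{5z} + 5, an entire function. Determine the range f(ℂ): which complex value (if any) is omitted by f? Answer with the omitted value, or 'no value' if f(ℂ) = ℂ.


Little Picard bounds the complement of f(ℂ) to at most one point.
e^{5z} is never zero on ℂ, so -1·e^{5z} takes every value in ℂ ∖ {0}. Adding 5 shifts the range to ℂ ∖ {5}. Thus f omits exactly the value 5.

Omitted value: 5.


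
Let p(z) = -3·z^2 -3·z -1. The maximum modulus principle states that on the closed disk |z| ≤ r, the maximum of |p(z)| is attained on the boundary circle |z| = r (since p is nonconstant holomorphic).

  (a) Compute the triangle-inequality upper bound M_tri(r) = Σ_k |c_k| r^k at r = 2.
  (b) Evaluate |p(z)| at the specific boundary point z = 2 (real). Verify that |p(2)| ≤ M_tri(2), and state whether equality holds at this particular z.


Coefficients: c_0 = -1, c_1 = -3, c_2 = -3. Radius r = 2.
Part (a). Triangle bound: M_tri(r) = Σ_k |c_k| r^k
  = |-1|·2^0 + |-3|·2^1 + |-3|·2^2
  = 1 + 6 + 12 = 19.
This bounds M(r) := max_{|z|=r} |p(z)| from above; equality holds iff all terms c_k z^k can be made to align in phase at a single z on |z|=r.
Part (b). At z = 2 (real, on the circle |z| = r):
  p(2) = (-1)·2^0 + (-3)·2^1 + (-3)·2^2 = -19.
  |p(2)| = 19.
Since all nonzero coefficients share the same sign, |p(2)| = 19 = M_tri(2); the triangle bound is attained at z = 2, so in fact M(r) = 19.

M_tri(2) = 19; |p(2)| = 19; equality at z=2: yes.


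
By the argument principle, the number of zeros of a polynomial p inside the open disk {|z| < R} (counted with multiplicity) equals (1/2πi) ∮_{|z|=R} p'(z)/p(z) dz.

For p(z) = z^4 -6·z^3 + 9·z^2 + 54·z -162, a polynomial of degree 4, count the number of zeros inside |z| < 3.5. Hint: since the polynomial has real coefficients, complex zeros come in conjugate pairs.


The zeros of p are: (3 + 3i), (3 - 3i), -3, 3.
Their magnitudes are: 4.243, 4.243, 3, 3.
Zeros with |z| < R = 3.5: -3, 3.
Count = 2.
By the argument principle, (1/2πi) ∮_{|z|=R} p'(z)/p(z) dz equals exactly this count.

Number of zeros inside |z| < 3.5: 2.


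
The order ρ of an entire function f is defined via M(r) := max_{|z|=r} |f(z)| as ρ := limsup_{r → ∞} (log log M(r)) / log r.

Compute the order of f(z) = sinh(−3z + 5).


sinh(w) is a linear combination of e^{iw} and e^{−iw} (or e^w, e^{−w} in the hyperbolic case), so |sinh(w)| ≤ e^{|w|}. With w = −3z + 5, |w| ≤ 3|z| + 5 = 3r + 5 on |z| = r, giving M(r) ≤ e^{3r + 5}, so ρ ≤ 1. On a suitable ray (z = it for sin/cos; z = t for sinh/cosh, t real → ∞), |sinh(−3z + 5)| grows like e^{3|t|}/2, so ρ ≥ 1. Hence ρ = 1.
Therefore ρ = 1.

Order ρ = 1.


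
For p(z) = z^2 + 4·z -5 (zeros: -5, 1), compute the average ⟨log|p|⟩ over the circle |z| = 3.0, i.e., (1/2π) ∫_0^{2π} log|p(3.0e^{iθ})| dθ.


Zeros: -5, 1; r = 3.0.
Inside |z| < r: 1. Outside (|z| ≥ r): -5.
p(0) = -5, so log|p(0)| = log(5) = 1.6094.
Apply Jensen: I(r) = log|p(0)| + Σ_k log(r/|z_k|), summed over zeros inside |z| < r.
  log(r/|z_k|) for z_k = 1: log(3.0/1) = 1.0986
  Outside zeros (-5) contribute nothing to the Jensen sum.
Sum over inside zeros: 1.0986.
I(r) = log|p(0)| + (inside sum) = 1.6094 + 1.0986 = 2.7081.
Note: since some zeros are outside |z| ≤ r, the simplified n·log(r) form does NOT apply — only the inside zeros contribute.

I(r) ≈ 2.7081.


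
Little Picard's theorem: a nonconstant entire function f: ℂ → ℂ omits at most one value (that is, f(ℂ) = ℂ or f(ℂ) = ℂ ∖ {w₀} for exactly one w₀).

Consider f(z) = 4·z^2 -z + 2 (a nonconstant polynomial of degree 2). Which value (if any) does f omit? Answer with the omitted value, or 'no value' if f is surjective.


Little Picard bounds the complement of f(ℂ) to at most one point.
For every w ∈ ℂ, the equation p(z) − w = 0 is a nonconstant polynomial in z and hence has at least one root by the fundamental theorem of algebra. So p is surjective onto ℂ, omitting no value.

Omitted value: no value.
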